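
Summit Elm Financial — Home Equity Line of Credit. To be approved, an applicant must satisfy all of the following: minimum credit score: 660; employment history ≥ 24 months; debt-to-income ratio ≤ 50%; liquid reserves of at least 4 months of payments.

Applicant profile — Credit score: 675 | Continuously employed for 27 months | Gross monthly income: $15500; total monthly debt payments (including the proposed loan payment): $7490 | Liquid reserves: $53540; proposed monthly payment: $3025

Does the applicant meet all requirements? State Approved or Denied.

Credit score 675 ≥ 660 (meets)
Employment 27 ≥ 24 months
DTI: 7,490 ÷ 15,500 = 48.3%, within the 50% cap
Liquid reserves cover 53,540/3,025 = 17.7 months — ≥ 4 required
All criteria satisfied.

Approved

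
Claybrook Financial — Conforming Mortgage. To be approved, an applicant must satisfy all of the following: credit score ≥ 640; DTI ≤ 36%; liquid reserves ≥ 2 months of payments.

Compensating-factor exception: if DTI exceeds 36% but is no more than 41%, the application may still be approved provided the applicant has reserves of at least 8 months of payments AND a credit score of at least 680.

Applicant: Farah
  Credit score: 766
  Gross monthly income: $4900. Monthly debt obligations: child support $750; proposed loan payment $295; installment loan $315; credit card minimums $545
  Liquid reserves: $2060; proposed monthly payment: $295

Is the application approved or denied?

Credit score 766 ≥ 640 (meets base)
Total debts = (750 + 295 + 315 + 545) = 1,905. DTI = 1,905/4,900 = 38.9% > 36% — standard DTI limit exceeded.
Reserves = 2,060/295 = 7.0 months ≥ 2
38.9% falls in the override range (36%–41%), so the compensating-factor test applies.
Reserves 7.0 < 8 months; credit score 766 ≥ 680.
Compensating-factor requirement not fully met.

Denied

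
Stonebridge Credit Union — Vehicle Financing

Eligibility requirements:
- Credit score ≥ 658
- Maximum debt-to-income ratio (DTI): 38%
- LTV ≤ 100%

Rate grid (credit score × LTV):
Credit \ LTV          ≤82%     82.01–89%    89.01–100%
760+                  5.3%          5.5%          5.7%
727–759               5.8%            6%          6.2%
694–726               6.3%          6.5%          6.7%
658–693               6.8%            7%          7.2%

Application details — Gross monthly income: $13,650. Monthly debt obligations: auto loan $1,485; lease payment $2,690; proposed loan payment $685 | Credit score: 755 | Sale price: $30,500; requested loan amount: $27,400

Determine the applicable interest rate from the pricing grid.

Credit score 755 ≥ 658; Total monthly debts = (1,485 + 2,690 + 685) = 4,860. Debt-to-income = 4,860/13,650 = 35.6% — meets 38% limit
LTV = 27,400/30,500 = 89.8% ≤ 100%
Row: 755 falls in 727–759. Column: 89.8% falls in 89.01–100%. Rate = 6.2%.

6.2%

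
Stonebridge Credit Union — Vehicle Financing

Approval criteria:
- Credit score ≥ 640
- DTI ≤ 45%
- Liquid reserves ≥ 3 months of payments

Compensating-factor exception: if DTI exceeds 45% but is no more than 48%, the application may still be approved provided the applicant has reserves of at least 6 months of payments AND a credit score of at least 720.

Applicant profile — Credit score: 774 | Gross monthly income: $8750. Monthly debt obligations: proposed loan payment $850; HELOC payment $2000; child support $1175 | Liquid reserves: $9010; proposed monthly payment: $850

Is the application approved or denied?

Approved

Credit score 774 ≥ 640 (meets base)
Total debts = (850 + 2,000 + 1,175) = 4,025. DTI: 4,025 ÷ 8,750 = 46%, over the 45% base limit.
Reserves: 9,010 ÷ 850 = 10.6 months (meets 3-month minimum)
46% falls in the override range (45%–48%), so the compensating-factor test applies.
Reserves 10.6 ≥ 6 months; credit score 774 ≥ 720.
Both compensating conditions met → exception applies.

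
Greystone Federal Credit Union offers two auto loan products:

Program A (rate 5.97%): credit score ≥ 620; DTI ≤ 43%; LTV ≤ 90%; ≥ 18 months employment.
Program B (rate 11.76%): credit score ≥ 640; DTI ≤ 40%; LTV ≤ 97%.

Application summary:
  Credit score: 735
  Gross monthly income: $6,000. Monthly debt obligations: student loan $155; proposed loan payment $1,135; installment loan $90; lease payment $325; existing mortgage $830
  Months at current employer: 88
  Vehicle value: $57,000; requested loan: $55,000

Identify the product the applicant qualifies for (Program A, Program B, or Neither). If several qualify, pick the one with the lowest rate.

Neither

Total debts = (155 + 1,135 + 90 + 325 + 830) = 2,535; DTI = 2,535/6,000 = 42.2%.
LTV = 55,000/57,000 = 96.5%.
Program A: score 735 ≥ 620; DTI 42.2% ≤ 43%; LTV 96.5% > 90%; employment 88 ≥ 18 mo → does not qualify.
Program B: score 735 ≥ 640; DTI 42.2% > 40%; LTV 96.5% ≤ 97% → does not qualify.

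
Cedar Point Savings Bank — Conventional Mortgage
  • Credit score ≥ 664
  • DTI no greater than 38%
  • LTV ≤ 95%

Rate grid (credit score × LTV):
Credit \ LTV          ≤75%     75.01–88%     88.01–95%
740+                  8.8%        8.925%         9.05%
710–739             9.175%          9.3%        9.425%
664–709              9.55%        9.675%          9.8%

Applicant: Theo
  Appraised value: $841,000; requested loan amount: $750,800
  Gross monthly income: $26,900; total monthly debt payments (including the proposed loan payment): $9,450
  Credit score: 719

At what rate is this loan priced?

Credit score 719 ≥ 664; DTI = 9,450/26,900 = 35.1% ≤ 38%
LTV: 750,800 ÷ 841,000 = 89.3%, within 95% cap
Credit 719 → row 710–739; LTV 89.3% → column 88.01–95%. Grid cell → 9.425%.

9.425%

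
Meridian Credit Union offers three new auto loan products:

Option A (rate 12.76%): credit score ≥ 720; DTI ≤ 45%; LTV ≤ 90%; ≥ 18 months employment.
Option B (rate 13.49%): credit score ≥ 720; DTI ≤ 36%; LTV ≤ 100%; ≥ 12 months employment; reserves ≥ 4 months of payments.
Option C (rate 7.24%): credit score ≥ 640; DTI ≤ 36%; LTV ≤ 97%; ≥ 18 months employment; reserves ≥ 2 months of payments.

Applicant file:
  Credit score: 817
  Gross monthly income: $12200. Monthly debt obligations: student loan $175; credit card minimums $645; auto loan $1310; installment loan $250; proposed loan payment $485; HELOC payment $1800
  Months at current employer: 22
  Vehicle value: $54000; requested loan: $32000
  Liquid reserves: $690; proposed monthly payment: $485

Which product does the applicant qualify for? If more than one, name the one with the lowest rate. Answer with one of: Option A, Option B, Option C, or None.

Option A

Total debts = (175 + 645 + 1,310 + 250 + 485 + 1,800) = 4,665; DTI = 4,665/12,200 = 38.2%.
LTV = 32,000/54,000 = 59.3%.
Reserves = 690/485 = 1.4 months.
Option A: score 817 ≥ 720; DTI 38.2% ≤ 45%; LTV 59.3% ≤ 90%; employment 22 ≥ 18 mo → qualifies.
Option B: score 817 ≥ 720; DTI 38.2% > 36%; LTV 59.3% ≤ 100%; employment 22 ≥ 12 mo; reserves 1.4 < 4 mo → does not qualify.
Option C: score 817 ≥ 640; DTI 38.2% > 36%; LTV 59.3% ≤ 97%; employment 22 ≥ 18 mo; reserves 1.4 < 2 mo → does not qualify.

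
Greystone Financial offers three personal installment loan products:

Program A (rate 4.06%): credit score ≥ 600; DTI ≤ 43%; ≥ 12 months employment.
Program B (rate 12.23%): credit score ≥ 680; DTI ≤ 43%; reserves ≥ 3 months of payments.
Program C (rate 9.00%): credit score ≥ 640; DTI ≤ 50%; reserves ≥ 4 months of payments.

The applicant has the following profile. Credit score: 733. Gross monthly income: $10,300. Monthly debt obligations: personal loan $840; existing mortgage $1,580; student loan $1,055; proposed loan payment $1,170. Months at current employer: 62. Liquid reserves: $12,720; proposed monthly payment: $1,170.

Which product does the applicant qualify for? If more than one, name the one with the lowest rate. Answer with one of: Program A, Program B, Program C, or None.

Program C

Total debts = (840 + 1,580 + 1,055 + 1,170) = 4,645; DTI = 4,645/10,300 = 45.1%.
Reserves = 12,720/1,170 = 10.9 months.
Program A: score 733 ≥ 600; DTI 45.1% > 43%; employment 62 ≥ 12 mo → does not qualify.
Program B: score 733 ≥ 680; DTI 45.1% > 43%; reserves 10.9 ≥ 3 mo → does not qualify.
Program C: score 733 ≥ 640; DTI 45.1% ≤ 50%; reserves 10.9 ≥ 4 mo → qualifies.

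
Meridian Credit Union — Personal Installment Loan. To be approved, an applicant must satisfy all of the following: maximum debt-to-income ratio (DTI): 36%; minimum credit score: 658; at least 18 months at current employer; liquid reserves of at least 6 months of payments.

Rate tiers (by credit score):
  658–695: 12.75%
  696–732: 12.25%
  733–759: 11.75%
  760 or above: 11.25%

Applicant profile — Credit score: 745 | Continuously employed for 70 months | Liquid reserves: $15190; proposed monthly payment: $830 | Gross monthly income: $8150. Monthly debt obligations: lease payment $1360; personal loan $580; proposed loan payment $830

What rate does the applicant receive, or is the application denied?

Approved at 11.75%

Credit score 745 ≥ 658 (meets minimum)
Employment 70 ≥ 18 months
Total monthly debts = (1,360 + 580 + 830) = 2,770. DTI = 2,770/8,150 = 34% ≤ 36%
Liquid reserves cover 15,190/830 = 18.3 months — ≥ 6 required
All requirements met. Score 745 falls in the 733–759 tier → 11.75%.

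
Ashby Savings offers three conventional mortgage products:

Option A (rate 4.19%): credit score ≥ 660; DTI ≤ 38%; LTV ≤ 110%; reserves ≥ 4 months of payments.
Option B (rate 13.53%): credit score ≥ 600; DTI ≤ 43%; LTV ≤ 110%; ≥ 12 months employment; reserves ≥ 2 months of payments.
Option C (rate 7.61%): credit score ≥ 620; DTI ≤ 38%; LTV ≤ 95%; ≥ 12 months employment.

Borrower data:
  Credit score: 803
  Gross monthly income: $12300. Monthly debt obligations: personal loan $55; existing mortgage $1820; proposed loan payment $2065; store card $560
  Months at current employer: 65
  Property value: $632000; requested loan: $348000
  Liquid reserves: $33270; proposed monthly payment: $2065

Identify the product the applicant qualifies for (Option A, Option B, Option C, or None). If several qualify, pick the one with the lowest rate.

Total debts = (55 + 1,820 + 2,065 + 560) = 4,500; DTI = 4,500/12,300 = 36.6%.
LTV = 348,000/632,000 = 55.1%.
Reserves = 33,270/2,065 = 16.1 months.
Option A: score 803 ≥ 660; DTI 36.6% ≤ 38%; LTV 55.1% ≤ 110%; reserves 16.1 ≥ 4 mo → qualifies.
Option B: score 803 ≥ 600; DTI 36.6% ≤ 43%; LTV 55.1% ≤ 110%; employment 65 ≥ 12 mo; reserves 16.1 ≥ 2 mo → qualifies.
Option C: score 803 ≥ 620; DTI 36.6% ≤ 38%; LTV 55.1% ≤ 95%; employment 65 ≥ 12 mo → qualifies.
Qualifying: Option A, Option B, Option C. Lowest rate is 4.19% → Option A.

Option A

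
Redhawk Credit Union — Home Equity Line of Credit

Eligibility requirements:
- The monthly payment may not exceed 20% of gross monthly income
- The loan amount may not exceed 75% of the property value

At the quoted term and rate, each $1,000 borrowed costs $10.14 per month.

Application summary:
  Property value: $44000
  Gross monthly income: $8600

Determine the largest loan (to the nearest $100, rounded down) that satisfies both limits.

$33,000

Payment cap: 20% × $8,600 = $1,720/month.
At $10.14 per $1,000, that supports 1,720/10.14 × 1,000 ≈ $169,625 → $169,600.
LTV cap: 75% × $44,000 = $33,000 → $33,000.
Binding constraint: loan-to-value.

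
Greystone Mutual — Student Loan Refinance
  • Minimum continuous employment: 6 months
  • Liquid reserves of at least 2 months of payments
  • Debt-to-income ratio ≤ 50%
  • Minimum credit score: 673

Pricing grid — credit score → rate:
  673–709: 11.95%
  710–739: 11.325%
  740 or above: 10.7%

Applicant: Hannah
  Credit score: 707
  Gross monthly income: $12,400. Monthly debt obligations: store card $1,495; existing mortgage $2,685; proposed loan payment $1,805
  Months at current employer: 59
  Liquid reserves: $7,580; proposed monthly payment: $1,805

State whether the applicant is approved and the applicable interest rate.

Credit score 707 ≥ 673 (meets minimum)
Total monthly debts = (1,495 + 2,685 + 1,805) = 5,985. DTI: 5,985 ÷ 12,400 = 48.3%, within the 50% cap
Reserves: 7,580 ÷ 1,805 = 4.2 months (meets 2-month minimum)
Employment 59 ≥ 6 months
All requirements met. Score 707 falls in the 673–709 tier → 11.95%.

Approved at 11.95%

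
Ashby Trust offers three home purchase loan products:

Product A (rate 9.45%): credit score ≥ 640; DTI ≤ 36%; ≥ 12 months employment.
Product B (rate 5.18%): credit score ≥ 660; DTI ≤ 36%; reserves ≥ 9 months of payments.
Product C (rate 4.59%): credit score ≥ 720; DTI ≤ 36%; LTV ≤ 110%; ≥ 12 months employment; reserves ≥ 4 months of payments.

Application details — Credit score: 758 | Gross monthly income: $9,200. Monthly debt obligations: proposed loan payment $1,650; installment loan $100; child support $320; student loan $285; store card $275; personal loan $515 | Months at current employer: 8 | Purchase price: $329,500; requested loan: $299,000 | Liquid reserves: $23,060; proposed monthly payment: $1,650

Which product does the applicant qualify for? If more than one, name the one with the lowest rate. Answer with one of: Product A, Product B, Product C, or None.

Product B

Total debts = (1,650 + 100 + 320 + 285 + 275 + 515) = 3,145; DTI = 3,145/9,200 = 34.2%.
LTV = 299,000/329,500 = 90.7%.
Reserves = 23,060/1,650 = 14.0 months.
Product A: score 758 ≥ 640; DTI 34.2% ≤ 36%; employment 8 < 12 mo → does not qualify.
Product B: score 758 ≥ 660; DTI 34.2% ≤ 36%; reserves 14.0 ≥ 9 mo → qualifies.
Product C: score 758 ≥ 720; DTI 34.2% ≤ 36%; LTV 90.7% ≤ 110%; employment 8 < 12 mo; reserves 14.0 ≥ 4 mo → does not qualify.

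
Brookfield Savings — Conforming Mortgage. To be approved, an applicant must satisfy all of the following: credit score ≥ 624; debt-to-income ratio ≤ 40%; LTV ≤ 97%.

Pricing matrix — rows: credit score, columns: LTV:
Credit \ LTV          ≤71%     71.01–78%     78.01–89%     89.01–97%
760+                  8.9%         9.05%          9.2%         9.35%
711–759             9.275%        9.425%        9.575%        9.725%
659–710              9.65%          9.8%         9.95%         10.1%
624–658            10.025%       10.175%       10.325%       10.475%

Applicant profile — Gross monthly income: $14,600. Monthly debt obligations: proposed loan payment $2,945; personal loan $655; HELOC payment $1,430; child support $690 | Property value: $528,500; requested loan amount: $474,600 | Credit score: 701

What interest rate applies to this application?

Credit score 701 ≥ 624; Total monthly debts = (2,945 + 655 + 1,430 + 690) = 5,720. Debt-to-income = 5,720/14,600 = 39.2% — meets 40% limit
LTV: 474,600 ÷ 528,500 = 89.8%, within 97% cap
Score 701 is in the 659–710 band; LTV 89.8% is in the 89.01–97% band → 10.1%.

10.1%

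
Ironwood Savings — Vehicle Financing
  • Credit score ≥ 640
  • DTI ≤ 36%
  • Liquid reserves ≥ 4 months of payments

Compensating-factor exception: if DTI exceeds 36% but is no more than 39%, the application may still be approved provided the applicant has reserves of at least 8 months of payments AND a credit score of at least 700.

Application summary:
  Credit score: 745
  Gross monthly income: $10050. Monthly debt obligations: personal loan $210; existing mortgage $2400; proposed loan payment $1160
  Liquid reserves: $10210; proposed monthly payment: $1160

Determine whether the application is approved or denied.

Credit score 745 ≥ 640 (meets base)
Total debts = (210 + 2,400 + 1,160) = 3,770. DTI = 3,770/10,050 = 37.5% > 36% — standard DTI limit exceeded.
Liquid reserves cover 10,210/1,160 = 8.8 months — ≥ 4 required
37.5% falls in the override range (36%–39%), so the compensating-factor test applies.
Reserves 8.8 ≥ 8 months; credit score 745 ≥ 700.
Both compensating conditions met → exception applies.

Approved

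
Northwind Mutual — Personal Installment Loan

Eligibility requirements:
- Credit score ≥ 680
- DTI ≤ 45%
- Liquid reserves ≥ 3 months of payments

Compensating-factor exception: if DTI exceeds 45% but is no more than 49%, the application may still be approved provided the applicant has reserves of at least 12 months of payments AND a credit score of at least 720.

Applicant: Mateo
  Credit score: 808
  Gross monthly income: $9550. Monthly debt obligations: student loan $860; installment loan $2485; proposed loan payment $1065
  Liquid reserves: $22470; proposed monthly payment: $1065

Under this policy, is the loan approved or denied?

Credit score 808 ≥ 680 (meets base)
Total debts = (860 + 2,485 + 1,065) = 4,410. DTI: 4,410 ÷ 9,550 = 46.2%, over the 45% base limit.
Liquid reserves cover 22,470/1,065 = 21.1 months — ≥ 3 required
46.2% falls in the override range (45%–49%), so the compensating-factor test applies.
Reserves 21.1 ≥ 12 months; credit score 808 ≥ 720.
Both compensating conditions met → exception applies.

Approved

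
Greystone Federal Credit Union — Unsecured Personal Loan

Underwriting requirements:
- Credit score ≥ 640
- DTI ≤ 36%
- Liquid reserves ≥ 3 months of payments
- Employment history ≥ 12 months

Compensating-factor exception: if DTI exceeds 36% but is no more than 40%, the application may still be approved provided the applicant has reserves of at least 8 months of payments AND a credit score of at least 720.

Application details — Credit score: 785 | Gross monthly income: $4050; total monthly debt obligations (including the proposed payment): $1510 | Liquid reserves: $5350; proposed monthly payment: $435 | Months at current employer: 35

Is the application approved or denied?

Approved

Credit score 785 ≥ 640 (meets base)
DTI = 1,510/4,050 = 37.3% > 36% — standard DTI limit exceeded.
Reserves: 5,350 ÷ 435 = 12.3 months (meets 3-month minimum)
Employment 35 ≥ 12 months
DTI 37.3% is within the 36%–40% exception band; checking compensating factors.
Reserves 12.3 ≥ 8 months; credit score 785 ≥ 720.
Both override conditions satisfied; DTI exception granted.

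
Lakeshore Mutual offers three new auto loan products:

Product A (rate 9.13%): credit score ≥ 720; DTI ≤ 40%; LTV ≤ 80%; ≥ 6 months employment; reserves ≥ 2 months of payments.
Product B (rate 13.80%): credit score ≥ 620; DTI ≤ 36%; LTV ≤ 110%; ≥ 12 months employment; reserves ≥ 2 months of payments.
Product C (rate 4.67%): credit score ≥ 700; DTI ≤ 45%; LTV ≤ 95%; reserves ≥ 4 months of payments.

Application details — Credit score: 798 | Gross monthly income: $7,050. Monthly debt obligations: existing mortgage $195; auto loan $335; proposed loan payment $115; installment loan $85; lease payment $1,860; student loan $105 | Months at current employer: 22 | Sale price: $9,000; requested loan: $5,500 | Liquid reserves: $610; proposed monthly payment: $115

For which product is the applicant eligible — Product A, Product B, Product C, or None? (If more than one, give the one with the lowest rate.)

Total debts = (195 + 335 + 115 + 85 + 1,860 + 105) = 2,695; DTI = 2,695/7,050 = 38.2%.
LTV = 5,500/9,000 = 61.1%.
Reserves = 610/115 = 5.3 months.
Product A: score 798 ≥ 720; DTI 38.2% ≤ 40%; LTV 61.1% ≤ 80%; employment 22 ≥ 6 mo; reserves 5.3 ≥ 2 mo → qualifies.
Product B: score 798 ≥ 620; DTI 38.2% > 36%; LTV 61.1% ≤ 110%; employment 22 ≥ 12 mo; reserves 5.3 ≥ 2 mo → does not qualify.
Product C: score 798 ≥ 700; DTI 38.2% ≤ 45%; LTV 61.1% ≤ 95%; reserves 5.3 ≥ 4 mo → qualifies.
Qualifying: Product A, Product C. Lowest rate is 4.67% → Product C.

Product C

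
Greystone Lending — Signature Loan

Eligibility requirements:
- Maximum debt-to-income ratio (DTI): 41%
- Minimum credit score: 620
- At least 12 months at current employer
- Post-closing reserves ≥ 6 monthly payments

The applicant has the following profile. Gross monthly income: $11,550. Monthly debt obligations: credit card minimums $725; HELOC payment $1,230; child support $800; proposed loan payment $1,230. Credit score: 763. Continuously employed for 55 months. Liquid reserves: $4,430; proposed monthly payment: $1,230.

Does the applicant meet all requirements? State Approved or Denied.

Total monthly debts = (725 + 1,230 + 800 + 1,230) = 3,985. Debt-to-income = 3,985/11,550 = 34.5% — meets 41% limit
Credit score 763 ≥ 620 (meets)
Employment 55 ≥ 12 months
Reserves: 4,430 ÷ 1,230 = 3.6 months (below 6-month minimum)
Fails on reserves.

Denied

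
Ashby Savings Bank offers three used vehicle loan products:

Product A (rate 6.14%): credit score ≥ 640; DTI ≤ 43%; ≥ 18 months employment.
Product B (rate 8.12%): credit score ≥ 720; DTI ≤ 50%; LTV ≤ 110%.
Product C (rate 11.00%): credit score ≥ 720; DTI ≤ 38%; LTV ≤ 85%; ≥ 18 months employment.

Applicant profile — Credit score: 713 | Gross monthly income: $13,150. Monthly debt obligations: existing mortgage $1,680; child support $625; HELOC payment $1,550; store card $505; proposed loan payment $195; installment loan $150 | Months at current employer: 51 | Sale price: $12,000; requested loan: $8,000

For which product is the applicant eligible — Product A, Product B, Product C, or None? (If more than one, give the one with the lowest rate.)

Total debts = (1,680 + 625 + 1,550 + 505 + 195 + 150) = 4,705; DTI = 4,705/13,150 = 35.8%.
LTV = 8,000/12,000 = 66.7%.
Product A: score 713 ≥ 640; DTI 35.8% ≤ 43%; employment 51 ≥ 18 mo → qualifies.
Product B: score 713 < 720; DTI 35.8% ≤ 50%; LTV 66.7% ≤ 110% → does not qualify.
Product C: score 713 < 720; DTI 35.8% ≤ 38%; LTV 66.7% ≤ 85%; employment 51 ≥ 18 mo → does not qualify.

Product A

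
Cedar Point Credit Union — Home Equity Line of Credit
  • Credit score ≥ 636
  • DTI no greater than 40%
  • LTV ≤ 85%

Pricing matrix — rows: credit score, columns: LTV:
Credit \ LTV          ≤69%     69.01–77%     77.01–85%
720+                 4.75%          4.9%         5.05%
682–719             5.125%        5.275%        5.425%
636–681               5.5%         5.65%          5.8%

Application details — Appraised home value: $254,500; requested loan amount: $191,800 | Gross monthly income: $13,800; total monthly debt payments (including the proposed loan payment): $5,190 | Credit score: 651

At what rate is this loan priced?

5.65%

Credit score 651 ≥ 636; Debt-to-income = 5,190/13,800 = 37.6% — meets 40% limit
LTV = 191,800/254,500 = 75.4% ≤ 85%
Score 651 is in the 636–681 band; LTV 75.4% is in the 69.01–77% band → 5.65%.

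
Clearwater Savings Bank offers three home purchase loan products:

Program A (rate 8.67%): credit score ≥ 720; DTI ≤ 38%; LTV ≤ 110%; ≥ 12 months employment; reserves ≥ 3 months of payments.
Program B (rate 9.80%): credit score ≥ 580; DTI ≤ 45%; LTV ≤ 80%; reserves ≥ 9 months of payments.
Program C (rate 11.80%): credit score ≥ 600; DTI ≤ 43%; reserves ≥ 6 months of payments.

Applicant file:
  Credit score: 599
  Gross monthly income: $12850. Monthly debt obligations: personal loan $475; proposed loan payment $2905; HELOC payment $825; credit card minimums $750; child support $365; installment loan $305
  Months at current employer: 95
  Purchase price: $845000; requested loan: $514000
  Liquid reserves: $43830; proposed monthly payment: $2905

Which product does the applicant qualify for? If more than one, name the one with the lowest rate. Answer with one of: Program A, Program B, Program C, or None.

Total debts = (475 + 2,905 + 825 + 750 + 365 + 305) = 5,625; DTI = 5,625/12,850 = 43.8%.
LTV = 514,000/845,000 = 60.8%.
Reserves = 43,830/2,905 = 15.1 months.
Program A: score 599 < 720; DTI 43.8% > 38%; LTV 60.8% ≤ 110%; employment 95 ≥ 12 mo; reserves 15.1 ≥ 3 mo → does not qualify.
Program B: score 599 ≥ 580; DTI 43.8% ≤ 45%; LTV 60.8% ≤ 80%; reserves 15.1 ≥ 9 mo → qualifies.
Program C: score 599 < 600; DTI 43.8% > 43%; reserves 15.1 ≥ 6 mo → does not qualify.

Program B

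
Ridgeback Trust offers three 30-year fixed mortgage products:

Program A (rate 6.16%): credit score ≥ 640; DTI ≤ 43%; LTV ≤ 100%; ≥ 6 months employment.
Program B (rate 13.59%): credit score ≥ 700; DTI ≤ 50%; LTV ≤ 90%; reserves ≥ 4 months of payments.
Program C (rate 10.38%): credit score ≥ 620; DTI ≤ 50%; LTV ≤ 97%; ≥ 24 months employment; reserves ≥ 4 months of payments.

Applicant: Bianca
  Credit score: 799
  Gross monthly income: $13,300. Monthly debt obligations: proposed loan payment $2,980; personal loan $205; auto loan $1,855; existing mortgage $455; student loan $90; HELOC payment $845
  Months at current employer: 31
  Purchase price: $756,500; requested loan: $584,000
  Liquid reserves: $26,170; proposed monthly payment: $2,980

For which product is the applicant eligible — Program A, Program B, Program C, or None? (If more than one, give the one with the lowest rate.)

Total debts = (2,980 + 205 + 1,855 + 455 + 90 + 845) = 6,430; DTI = 6,430/13,300 = 48.3%.
LTV = 584,000/756,500 = 77.2%.
Reserves = 26,170/2,980 = 8.8 months.
Program A: score 799 ≥ 640; DTI 48.3% > 43%; LTV 77.2% ≤ 100%; employment 31 ≥ 6 mo → does not qualify.
Program B: score 799 ≥ 700; DTI 48.3% ≤ 50%; LTV 77.2% ≤ 90%; reserves 8.8 ≥ 4 mo → qualifies.
Program C: score 799 ≥ 620; DTI 48.3% ≤ 50%; LTV 77.2% ≤ 97%; employment 31 ≥ 24 mo; reserves 8.8 ≥ 4 mo → qualifies.
Qualifying: Program B, Program C. Lowest rate is 10.38% → Program C.

Program C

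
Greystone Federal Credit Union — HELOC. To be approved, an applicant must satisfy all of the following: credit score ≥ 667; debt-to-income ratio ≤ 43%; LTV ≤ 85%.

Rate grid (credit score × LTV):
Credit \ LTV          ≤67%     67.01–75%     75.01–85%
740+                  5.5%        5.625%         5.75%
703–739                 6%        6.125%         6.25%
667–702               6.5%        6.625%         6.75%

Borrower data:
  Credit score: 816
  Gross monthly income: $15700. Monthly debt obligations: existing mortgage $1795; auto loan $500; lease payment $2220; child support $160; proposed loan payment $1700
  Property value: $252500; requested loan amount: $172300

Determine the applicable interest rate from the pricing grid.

Credit score 816 ≥ 667; Total monthly debts = (1,795 + 500 + 2,220 + 160 + 1,700) = 6,375. DTI = 6,375/15,700 = 40.6% ≤ 43%
LTV: 172,300 ÷ 252,500 = 68.2%, within 85% cap
Score 816 is in the 740+ band; LTV 68.2% is in the 67.01–75% band → 5.625%.

5.625%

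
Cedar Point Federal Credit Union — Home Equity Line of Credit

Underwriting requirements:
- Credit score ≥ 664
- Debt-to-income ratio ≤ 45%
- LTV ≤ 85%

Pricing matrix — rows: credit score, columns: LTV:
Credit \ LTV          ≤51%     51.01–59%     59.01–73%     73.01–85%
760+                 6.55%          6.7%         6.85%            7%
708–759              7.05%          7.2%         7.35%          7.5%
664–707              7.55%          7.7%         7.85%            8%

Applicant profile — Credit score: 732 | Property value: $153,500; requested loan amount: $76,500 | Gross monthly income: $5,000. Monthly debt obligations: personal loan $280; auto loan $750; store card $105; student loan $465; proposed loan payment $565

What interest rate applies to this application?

Credit score 732 ≥ 664; Total monthly debts = (280 + 750 + 105 + 465 + 565) = 2,165. DTI = 2,165/5,000 = 43.3% ≤ 45%
LTV = 76,500/153,500 = 49.8% ≤ 85%
Score 732 is in the 708–759 band; LTV 49.8% is in the ≤51% band → 7.05%.

7.05%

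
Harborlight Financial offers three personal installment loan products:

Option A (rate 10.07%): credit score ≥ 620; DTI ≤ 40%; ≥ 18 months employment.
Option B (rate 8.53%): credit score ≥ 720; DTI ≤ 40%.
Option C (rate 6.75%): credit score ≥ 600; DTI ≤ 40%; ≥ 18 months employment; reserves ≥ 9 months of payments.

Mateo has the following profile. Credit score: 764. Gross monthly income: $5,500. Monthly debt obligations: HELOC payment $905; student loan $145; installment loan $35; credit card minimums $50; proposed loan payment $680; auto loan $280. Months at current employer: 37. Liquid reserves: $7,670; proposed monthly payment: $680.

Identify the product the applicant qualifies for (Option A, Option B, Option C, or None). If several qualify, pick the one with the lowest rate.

Total debts = (905 + 145 + 35 + 50 + 680 + 280) = 2,095; DTI = 2,095/5,500 = 38.1%.
Reserves = 7,670/680 = 11.3 months.
Option A: score 764 ≥ 620; DTI 38.1% ≤ 40%; employment 37 ≥ 18 mo → qualifies.
Option B: score 764 ≥ 720; DTI 38.1% ≤ 40% → qualifies.
Option C: score 764 ≥ 600; DTI 38.1% ≤ 40%; employment 37 ≥ 18 mo; reserves 11.3 ≥ 9 mo → qualifies.
Qualifying: Option A, Option B, Option C. Lowest rate is 6.75% → Option C.

Option C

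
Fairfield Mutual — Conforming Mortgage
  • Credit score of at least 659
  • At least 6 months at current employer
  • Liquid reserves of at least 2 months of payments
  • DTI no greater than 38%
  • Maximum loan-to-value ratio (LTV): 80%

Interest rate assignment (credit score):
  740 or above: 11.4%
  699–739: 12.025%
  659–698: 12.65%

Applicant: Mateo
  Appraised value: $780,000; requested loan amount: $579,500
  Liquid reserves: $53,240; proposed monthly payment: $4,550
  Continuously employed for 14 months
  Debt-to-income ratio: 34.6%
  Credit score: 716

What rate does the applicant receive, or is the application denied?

Credit score 716 ≥ 659 (meets minimum)
Debt-to-income 34.6% vs 38% cap — pass
Employment 14 ≥ 6 months
Liquid reserves cover 53,240/4,550 = 11.7 months — ≥ 2 required
LTV: 579,500 ÷ 780,000 = 74.3%, within 80% cap
All requirements met. Score 716 falls in the 699–739 tier → 12.025%.

Approved at 12.025%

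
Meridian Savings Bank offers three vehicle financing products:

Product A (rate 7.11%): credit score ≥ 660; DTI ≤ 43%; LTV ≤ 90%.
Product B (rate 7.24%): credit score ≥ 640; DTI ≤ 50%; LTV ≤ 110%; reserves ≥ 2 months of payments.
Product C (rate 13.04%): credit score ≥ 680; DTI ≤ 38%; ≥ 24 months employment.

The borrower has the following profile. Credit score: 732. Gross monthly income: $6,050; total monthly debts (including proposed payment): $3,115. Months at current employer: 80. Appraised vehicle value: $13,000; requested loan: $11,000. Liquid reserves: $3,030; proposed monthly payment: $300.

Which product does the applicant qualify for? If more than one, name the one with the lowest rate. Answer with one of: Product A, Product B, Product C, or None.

DTI = 3,115/6,050 = 51.5%.
LTV = 11,000/13,000 = 84.6%.
Reserves = 3,030/300 = 10.1 months.
Product A: score 732 ≥ 660; DTI 51.5% > 43%; LTV 84.6% ≤ 90% → does not qualify.
Product B: score 732 ≥ 640; DTI 51.5% > 50%; LTV 84.6% ≤ 110%; reserves 10.1 ≥ 2 mo → does not qualify.
Product C: score 732 ≥ 680; DTI 51.5% > 38%; employment 80 ≥ 24 mo → does not qualify.

None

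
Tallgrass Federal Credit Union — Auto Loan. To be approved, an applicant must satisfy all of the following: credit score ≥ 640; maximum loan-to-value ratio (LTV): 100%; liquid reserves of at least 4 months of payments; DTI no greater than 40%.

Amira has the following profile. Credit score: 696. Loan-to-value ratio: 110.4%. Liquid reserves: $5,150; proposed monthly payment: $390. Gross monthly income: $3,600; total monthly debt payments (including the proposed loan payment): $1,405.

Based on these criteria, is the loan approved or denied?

Credit score 696 ≥ 640 (meets)
LTV 110.4% — over 100%
Liquid reserves cover 5,150/390 = 13.2 months — ≥ 4 required
DTI: 1,405 ÷ 3,600 = 39%, within the 40% cap
Fails on LTV.

Denied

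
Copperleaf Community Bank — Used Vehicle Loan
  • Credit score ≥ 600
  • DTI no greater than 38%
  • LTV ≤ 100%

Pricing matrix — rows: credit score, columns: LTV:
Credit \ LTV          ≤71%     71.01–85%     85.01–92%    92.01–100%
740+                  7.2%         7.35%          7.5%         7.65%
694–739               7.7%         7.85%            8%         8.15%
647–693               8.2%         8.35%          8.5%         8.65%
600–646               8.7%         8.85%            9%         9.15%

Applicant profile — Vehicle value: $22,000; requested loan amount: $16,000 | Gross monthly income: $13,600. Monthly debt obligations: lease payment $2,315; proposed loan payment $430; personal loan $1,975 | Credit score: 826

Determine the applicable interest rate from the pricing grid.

7.35%

Credit score 826 ≥ 600; Total monthly debts = (2,315 + 430 + 1,975) = 4,720. DTI: 4,720 ÷ 13,600 = 34.7%, within the 38% cap
Loan-to-value = 16,000/22,000 = 72.7% — pass (100% max)
Score 826 is in the 740+ band; LTV 72.7% is in the 71.01–85% band → 7.35%.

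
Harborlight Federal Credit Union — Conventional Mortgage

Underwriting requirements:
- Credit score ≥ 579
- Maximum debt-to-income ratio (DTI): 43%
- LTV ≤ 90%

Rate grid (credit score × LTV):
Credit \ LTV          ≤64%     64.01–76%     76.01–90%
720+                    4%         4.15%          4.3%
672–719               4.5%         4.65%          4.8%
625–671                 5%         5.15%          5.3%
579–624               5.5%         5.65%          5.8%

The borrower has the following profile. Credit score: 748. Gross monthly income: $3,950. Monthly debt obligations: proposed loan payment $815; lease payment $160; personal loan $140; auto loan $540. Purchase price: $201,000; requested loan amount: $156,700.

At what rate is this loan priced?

4.3%

Credit score 748 ≥ 579; Total monthly debts = (815 + 160 + 140 + 540) = 1,655. Debt-to-income = 1,655/3,950 = 41.9% — meets 43% limit
LTV: 156,700 ÷ 201,000 = 78%, within 90% cap
Row: 748 falls in 720+. Column: 78% falls in 76.01–90%. Rate = 4.3%.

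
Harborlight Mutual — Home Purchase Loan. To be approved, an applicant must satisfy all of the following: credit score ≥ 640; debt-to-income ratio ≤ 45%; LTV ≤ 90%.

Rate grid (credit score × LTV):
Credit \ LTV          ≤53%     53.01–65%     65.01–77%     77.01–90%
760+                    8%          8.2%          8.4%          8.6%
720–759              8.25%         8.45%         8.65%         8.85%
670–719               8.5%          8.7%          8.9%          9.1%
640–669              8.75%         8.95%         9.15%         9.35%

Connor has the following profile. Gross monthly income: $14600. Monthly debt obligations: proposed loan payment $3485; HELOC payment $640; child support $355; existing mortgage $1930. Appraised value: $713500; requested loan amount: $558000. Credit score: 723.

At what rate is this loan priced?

Credit score 723 ≥ 640; Total monthly debts = (3,485 + 640 + 355 + 1,930) = 6,410. DTI: 6,410 ÷ 14,600 = 43.9%, within the 45% cap
LTV: 558,000 ÷ 713,500 = 78.2%, within 90% cap
Score 723 is in the 720–759 band; LTV 78.2% is in the 77.01–90% band → 8.85%.

8.85%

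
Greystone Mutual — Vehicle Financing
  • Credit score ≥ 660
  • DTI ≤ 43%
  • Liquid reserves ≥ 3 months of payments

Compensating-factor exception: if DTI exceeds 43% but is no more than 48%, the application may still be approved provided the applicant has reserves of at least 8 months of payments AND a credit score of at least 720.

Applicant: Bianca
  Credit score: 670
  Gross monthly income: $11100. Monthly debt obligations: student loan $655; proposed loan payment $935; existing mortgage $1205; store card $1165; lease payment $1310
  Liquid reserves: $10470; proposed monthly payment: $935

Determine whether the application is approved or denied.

Credit score 670 ≥ 660 (meets base)
Total debts = (655 + 935 + 1,205 + 1,165 + 1,310) = 5,270. DTI: 5,270 ÷ 11,100 = 47.5%, over the 43% base limit.
Reserves: 10,470 ÷ 935 = 11.2 months (meets 3-month minimum)
DTI 47.5% is within the 43%–48% exception band; checking compensating factors.
Override check — reserves: 11.2 mo (ok); score: 670 (below 720).
Compensating-factor requirement not fully met.

Denied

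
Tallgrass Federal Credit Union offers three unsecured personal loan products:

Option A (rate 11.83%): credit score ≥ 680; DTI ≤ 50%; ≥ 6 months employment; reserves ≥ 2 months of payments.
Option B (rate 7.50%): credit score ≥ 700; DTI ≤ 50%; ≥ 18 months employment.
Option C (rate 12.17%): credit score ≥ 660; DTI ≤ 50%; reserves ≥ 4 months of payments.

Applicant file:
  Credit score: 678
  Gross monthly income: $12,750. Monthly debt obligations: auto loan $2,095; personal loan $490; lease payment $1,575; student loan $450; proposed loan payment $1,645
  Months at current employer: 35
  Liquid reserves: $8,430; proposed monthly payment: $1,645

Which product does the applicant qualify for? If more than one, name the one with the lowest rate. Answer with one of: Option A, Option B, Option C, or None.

Option C

Total debts = (2,095 + 490 + 1,575 + 450 + 1,645) = 6,255; DTI = 6,255/12,750 = 49.1%.
Reserves = 8,430/1,645 = 5.1 months.
Option A: score 678 < 680; DTI 49.1% ≤ 50%; employment 35 ≥ 6 mo; reserves 5.1 ≥ 2 mo → does not qualify.
Option B: score 678 < 700; DTI 49.1% ≤ 50%; employment 35 ≥ 18 mo → does not qualify.
Option C: score 678 ≥ 660; DTI 49.1% ≤ 50%; reserves 5.1 ≥ 4 mo → qualifies.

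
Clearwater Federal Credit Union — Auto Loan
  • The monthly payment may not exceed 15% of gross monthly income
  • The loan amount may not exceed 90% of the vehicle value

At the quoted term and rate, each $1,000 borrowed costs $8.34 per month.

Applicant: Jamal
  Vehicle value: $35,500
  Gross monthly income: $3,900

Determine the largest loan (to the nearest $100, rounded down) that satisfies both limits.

$31,900

Payment cap: 15% × $3,900 = $585/month.
At $8.34 per $1,000, that supports 585/8.34 × 1,000 ≈ $70,143 → $70,100.
LTV cap: 90% × $35,500 = $31,950 → $31,900.
Binding constraint: loan-to-value.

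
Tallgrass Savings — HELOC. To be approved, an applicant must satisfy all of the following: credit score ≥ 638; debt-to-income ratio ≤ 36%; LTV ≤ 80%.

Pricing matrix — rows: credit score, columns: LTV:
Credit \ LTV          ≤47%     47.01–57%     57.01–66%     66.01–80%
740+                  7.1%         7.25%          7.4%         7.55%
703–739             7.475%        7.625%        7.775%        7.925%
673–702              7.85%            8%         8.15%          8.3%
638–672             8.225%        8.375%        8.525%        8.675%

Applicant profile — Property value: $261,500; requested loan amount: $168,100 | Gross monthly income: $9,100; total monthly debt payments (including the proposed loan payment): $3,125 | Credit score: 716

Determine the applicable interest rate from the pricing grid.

Credit score 716 ≥ 638; DTI = 3,125/9,100 = 34.3% ≤ 36%
LTV = 168,100/261,500 = 64.3% ≤ 80%
Credit 716 → row 703–739; LTV 64.3% → column 57.01–66%. Grid cell → 7.775%.

7.775%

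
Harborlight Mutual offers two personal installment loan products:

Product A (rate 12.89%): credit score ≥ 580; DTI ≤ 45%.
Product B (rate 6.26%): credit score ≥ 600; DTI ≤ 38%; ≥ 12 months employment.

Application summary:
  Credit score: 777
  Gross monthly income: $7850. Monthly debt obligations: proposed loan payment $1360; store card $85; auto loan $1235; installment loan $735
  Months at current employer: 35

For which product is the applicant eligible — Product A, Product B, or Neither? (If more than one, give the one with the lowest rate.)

Total debts = (1,360 + 85 + 1,235 + 735) = 3,415; DTI = 3,415/7,850 = 43.5%.
Product A: score 777 ≥ 580; DTI 43.5% ≤ 45% → qualifies.
Product B: score 777 ≥ 600; DTI 43.5% > 38%; employment 35 ≥ 12 mo → does not qualify.

Product A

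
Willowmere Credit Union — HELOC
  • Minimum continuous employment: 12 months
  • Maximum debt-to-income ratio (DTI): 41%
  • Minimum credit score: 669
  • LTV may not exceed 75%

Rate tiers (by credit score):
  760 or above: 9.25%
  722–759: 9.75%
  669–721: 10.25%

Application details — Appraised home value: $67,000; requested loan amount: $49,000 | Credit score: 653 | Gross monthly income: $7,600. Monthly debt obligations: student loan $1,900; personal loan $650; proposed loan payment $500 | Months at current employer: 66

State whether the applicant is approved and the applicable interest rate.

Credit score 653 < 669 (below minimum)
LTV: 49,000 ÷ 67,000 = 73.1%, within 75% cap
Employment 66 ≥ 12 months
Total monthly debts = (1,900 + 650 + 500) = 3,050. DTI: 3,050 ÷ 7,600 = 40.1%, within the 41% cap
Not all requirements met → denied.

Denied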